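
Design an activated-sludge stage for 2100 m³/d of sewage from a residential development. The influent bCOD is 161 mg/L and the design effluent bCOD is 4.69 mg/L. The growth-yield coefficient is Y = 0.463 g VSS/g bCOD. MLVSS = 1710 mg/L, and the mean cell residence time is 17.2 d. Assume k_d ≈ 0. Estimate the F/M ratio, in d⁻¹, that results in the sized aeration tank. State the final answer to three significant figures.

F/M ≈ 0.129 d⁻¹

With k_d = 0 the design equation reduces to V = Y Q (S₀−S) θ_c / X = 0.463 × 2100 × (161 − 4.69) × 17.2 / 1710 = 1529 m³.
F/M = applied load / biomass = Q·S₀/(V·X) = 2100 × 161 / (1529 × 1710) = 0.1293 d⁻¹.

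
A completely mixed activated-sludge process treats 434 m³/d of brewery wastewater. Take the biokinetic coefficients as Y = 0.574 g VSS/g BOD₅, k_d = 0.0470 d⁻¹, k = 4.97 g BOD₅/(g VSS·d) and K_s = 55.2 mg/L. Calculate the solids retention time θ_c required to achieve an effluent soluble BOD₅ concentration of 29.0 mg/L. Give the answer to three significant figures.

θ_c ≈ 1.07 d

At the target effluent, Y k S/(K_s+S) = 0.574×4.97×29.0/84.20 = 0.9825 d⁻¹.
1/θ_c = 0.9825 − 0.0470 = 0.9355 d⁻¹, so θ_c = 1.069 d.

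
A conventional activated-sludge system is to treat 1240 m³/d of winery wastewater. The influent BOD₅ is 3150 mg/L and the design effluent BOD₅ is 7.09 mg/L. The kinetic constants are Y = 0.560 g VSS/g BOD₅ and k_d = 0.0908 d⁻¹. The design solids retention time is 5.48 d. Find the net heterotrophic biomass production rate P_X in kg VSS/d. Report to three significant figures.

P_X ≈ 1460 kg VSS/d

The observed yield is Y_obs = Y/(1 + k_d·θ_c) = 0.560 / (1 + 0.0908 × 5.48) = 0.560 / 1.498 = 0.3739 g VSS per g BOD₅ removed.
Mass of BOD₅ removed per day: Q(S₀ − S) = 1240 × 3143 g/m³ = 3897 kg/d.
P_X = Y_obs · Q(S₀ − S) = 0.3739 × 3897 = 1457 kg VSS/d.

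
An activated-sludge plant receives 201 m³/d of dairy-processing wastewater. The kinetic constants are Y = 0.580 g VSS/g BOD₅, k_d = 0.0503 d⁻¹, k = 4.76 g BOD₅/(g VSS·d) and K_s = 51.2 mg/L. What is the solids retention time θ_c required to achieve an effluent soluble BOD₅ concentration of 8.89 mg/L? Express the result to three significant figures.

From 1/θ_c = Y·k·S/(K_s + S) − k_d: Y·k·S/(K_s+S) = 0.580 × 4.76 × 8.89 / (51.2 + 8.89) = 0.4084 d⁻¹.
θ_c = 1/(μ − k_d) = 1/(0.4084 − 0.0503) = 1/0.3581 = 2.792 d.

θ_c ≈ 2.79 d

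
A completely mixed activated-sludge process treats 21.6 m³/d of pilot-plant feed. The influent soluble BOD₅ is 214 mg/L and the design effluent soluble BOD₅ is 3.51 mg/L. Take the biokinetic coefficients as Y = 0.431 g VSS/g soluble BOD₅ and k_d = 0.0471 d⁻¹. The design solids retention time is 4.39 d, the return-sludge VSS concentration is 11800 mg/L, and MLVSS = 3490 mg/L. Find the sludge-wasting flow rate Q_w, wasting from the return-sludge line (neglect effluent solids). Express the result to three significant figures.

Rearranging the biomass balance for a CMAS with decay, V = Y·Q·ΔS·θ_c / [X·(1+k_d θ_c)] = 0.431 × 21.6 × (214 − 3.51) × 4.39 / [3490 × (1 + 0.0471 × 4.39)] = 8.6×10^3 / 4212 = 2.043 m³.
Q_w = (V·X)/(θ_c X_r) = 2.043 × 3490 / (4.39 × 11800) = 0.1376 m³/d.

Q_w ≈ 0.138 m³/d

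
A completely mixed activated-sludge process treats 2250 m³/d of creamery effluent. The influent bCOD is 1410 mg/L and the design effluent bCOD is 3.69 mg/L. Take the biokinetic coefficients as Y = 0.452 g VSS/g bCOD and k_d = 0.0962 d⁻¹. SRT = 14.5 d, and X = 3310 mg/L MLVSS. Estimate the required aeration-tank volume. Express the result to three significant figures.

V ≈ 2620 m³

Rearranging the biomass balance for a CMAS with decay, V = Y·Q·ΔS·θ_c / [X·(1+k_d θ_c)] = 0.452 × 2250 × (1410 − 3.69) × 14.5 / [3310 × (1 + 0.0962 × 14.5)] = 2.07×10^7 / 7927 = 2616 m³.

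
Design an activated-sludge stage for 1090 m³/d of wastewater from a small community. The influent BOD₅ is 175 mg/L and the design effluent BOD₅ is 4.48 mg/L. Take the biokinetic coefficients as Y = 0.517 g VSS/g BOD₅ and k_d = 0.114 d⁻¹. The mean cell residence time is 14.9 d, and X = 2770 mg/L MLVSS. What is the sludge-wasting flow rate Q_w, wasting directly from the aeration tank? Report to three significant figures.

Rearranging the biomass balance for a CMAS with decay, V = Y·Q·ΔS·θ_c / [X·(1+k_d θ_c)] = 0.517 × 1090 × (175 − 4.48) × 14.9 / [2770 × (1 + 0.114 × 14.9)] = 1.43×10^6 / 7475 = 191.5 m³.
Wasting from the aeration tank: Q_w = V / θ_c = 191.5 / 14.9 = 12.86 m³/d.

Q_w ≈ 12.9 m³/d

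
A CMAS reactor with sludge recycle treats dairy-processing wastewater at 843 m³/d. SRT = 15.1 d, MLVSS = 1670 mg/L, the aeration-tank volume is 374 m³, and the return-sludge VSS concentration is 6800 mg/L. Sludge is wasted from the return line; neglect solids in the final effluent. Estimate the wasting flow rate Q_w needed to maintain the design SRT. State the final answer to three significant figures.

Q_w ≈ 6.08 m³/d

Wasting from the return line (neglecting effluent solids): Q_w = V·X / (θ_c·X_r) = 374.0 × 1670 / (15.1 × 6800) = 6.083 m³/d.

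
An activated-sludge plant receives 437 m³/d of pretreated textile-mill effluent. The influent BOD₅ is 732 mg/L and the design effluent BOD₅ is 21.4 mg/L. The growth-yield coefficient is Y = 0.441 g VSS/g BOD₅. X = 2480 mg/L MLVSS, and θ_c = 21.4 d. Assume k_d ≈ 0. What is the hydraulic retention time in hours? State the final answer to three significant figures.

τ ≈ 64.9 h

With k_d = 0 the design equation reduces to V = Y Q (S₀−S) θ_c / X = 0.441 × 437 × (732 − 21.4) × 21.4 / 2480 = 1182 m³.
τ = V/Q = 1182/437 = 2.704 d, or 64.90 h.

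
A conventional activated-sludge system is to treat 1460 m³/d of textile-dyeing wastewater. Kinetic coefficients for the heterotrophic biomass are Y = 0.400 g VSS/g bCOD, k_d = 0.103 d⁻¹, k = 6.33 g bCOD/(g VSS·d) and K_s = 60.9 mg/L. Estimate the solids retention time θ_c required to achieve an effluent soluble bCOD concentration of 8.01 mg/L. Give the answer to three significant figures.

Specific growth rate at S = 8.01 mg/L: μ = YkS/(K_s+S) = 0.400·6.33·8.01/(60.9+8.01) = 0.2943 d⁻¹.
Then 1/θ_c = μ − k_d = 0.2943 − 0.103 = 0.1913 d⁻¹, giving θ_c = 5.227 d.

θ_c ≈ 5.23 d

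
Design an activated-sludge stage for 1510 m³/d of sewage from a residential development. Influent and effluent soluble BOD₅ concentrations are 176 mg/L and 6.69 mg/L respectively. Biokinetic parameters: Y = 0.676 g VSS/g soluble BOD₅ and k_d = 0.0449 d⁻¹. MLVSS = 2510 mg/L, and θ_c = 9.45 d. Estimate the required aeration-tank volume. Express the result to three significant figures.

Steady-state biomass mass balance: V·X·(1 + k_d·θ_c) = Y·Q·(S₀ − S)·θ_c, so V = 0.676 × 1510 × (176 − 6.69) × 9.45 / [2510 × (1 + 0.0449 × 9.45)] = 1.63×10^6 / 3575 = 456.8 m³.

V ≈ 457 m³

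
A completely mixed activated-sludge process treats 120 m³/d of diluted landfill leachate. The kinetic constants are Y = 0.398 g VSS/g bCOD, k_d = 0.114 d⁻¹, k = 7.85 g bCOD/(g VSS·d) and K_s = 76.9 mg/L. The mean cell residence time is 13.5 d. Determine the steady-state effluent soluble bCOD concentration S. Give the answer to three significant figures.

For a completely mixed reactor with recycle the Lawrence–McCarty relation gives S = K_s·(1 + k_d·θ_c) / [θ_c·(Y·k − k_d) − 1] = 76.9 × (1 + 0.114 × 13.5) / [13.5 × (0.398 × 7.85 − 0.114) − 1] = 195.2 / 39.64 = 4.926 mg/L.

S ≈ 4.93 mg/L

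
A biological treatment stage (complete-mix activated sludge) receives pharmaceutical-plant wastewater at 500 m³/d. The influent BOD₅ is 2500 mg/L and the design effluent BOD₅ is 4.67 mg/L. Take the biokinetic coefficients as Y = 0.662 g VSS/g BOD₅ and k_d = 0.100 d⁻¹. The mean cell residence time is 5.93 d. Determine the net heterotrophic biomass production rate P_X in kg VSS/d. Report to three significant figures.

P_X ≈ 518 kg VSS/d

Correct the yield for decay: Y_obs = Y/(1 + k_d θ_c) = 0.662 / (1 + 0.100 × 5.93) = 0.662 / 1.593 = 0.4156.
Mass of BOD₅ removed per day: Q(S₀ − S) = 500 × 2495 g/m³ = 1248 kg/d.
P_X = Y_obs · Q(S₀ − S) = 0.4156 × 1248 = 518.5 kg VSS/d.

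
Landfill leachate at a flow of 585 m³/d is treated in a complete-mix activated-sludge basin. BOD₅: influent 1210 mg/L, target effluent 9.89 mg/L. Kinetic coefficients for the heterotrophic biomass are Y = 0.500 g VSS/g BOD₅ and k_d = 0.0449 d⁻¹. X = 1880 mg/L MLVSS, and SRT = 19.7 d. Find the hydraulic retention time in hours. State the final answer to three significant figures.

Rearranging the biomass balance for a CMAS with decay, V = Y·Q·ΔS·θ_c / [X·(1+k_d θ_c)] = 0.500 × 585 × (1210 − 9.89) × 19.7 / [1880 × (1 + 0.0449 × 19.7)] = 6.92×10^6 / 3543 = 1952 m³.
τ = V/Q = 1952/585 = 3.337 d, or 80.08 h.

τ ≈ 80.1 h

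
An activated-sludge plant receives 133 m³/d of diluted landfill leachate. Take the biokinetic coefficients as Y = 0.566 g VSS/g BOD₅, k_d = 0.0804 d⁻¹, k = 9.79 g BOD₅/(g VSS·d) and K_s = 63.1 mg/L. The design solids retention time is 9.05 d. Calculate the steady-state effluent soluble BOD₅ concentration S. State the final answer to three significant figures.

From the Monod/SRT balance for a CMAS, S = K_s·(1+k_d θ_c)/[θ_c·(Y k − k_d) − 1] = 63.1 × (1 + 0.0804 × 9.05) / [9.05 × (0.566 × 9.79 − 0.0804) − 1] = 109.0 / 48.42 = 2.251 mg/L.

S ≈ 2.25 mg/L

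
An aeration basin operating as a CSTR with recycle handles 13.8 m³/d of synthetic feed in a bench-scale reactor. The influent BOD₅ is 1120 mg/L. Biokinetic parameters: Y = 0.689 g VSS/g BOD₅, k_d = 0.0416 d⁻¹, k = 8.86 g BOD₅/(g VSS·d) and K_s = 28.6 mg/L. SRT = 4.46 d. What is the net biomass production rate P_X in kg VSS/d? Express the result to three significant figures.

From the Monod/SRT balance for a CMAS, S = K_s·(1+k_d θ_c)/[θ_c·(Y k − k_d) − 1] = 28.6 × (1 + 0.0416 × 4.46) / [4.46 × (0.689 × 8.86 − 0.0416) − 1] = 33.91 / 26.04 = 1.302 mg/L.
Correct the yield for decay: Y_obs = Y/(1 + k_d θ_c) = 0.689 / (1 + 0.0416 × 4.46) = 0.689 / 1.186 = 0.5812.
Substrate removed = Q·(S₀ − S) = 13.8 m³/d × (1120 − 1.30) g/m³ = 1.54×10^4 g/d = 15.44 kg/d.
Biomass produced: P_X = Y_obs·Q·ΔS = 0.5812 × 15.44 ≈ 8.972 kg VSS/d.

P_X ≈ 8.97 kg VSS/d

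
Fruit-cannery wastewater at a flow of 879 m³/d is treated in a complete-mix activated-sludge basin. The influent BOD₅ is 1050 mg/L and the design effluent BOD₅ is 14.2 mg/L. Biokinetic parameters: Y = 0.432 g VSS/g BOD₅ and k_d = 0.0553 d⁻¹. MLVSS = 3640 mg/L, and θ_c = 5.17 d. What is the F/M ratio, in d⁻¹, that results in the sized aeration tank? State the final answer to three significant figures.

F/M ≈ 0.584 d⁻¹

From the SRT design equation V = Y Q (S₀−S) θ_c / [X (1 + k_d θ_c)] = 0.432 × 879 × (1050 − 14.2) × 5.17 / [3640 × (1 + 0.0553 × 5.17)] = 2.03×10^6 / 4681 = 434.4 m³.
F/M = Q·S₀ / (V·X) = 879 × 1050 / (434.4 × 3640) = 0.5836 g BOD₅·(g VSS·d)⁻¹.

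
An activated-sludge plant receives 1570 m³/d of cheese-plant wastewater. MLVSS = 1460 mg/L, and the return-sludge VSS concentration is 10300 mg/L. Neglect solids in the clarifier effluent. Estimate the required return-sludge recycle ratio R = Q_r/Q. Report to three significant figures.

R ≈ 0.165

R = Q_r/Q = X/(X_r − X) = 1460 / (10300 − 1460) = 0.1652.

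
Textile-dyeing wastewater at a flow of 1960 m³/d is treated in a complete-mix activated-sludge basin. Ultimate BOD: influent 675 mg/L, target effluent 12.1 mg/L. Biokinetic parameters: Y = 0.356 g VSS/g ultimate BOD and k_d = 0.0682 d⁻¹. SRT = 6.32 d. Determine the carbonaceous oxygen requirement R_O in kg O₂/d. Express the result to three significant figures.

The observed yield is Y_obs = Y/(1 + k_d·θ_c) = 0.356 / (1 + 0.0682 × 6.32) = 0.356 / 1.431 = 0.2488 g VSS per g ultimate BOD removed.
Q·(S₀ − S) = 1960 × (675 − 12.1) × 10⁻³ = 1299 kg/d removed.
P_X = Y_obs·Q·(S₀ − S) = 0.2488 × 1299 = 323.2 kg VSS/d.
R_O = Q·(S₀ − S) − 1.42·P_X = 1299 − 1.42 × 323.2 = 840.3 kg O₂/d.

R_O ≈ 840 kg O₂/d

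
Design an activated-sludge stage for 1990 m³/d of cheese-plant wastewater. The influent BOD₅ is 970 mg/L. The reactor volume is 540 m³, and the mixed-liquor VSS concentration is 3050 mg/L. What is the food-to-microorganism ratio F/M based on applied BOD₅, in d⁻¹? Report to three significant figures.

Food-to-microorganism ratio F/M = Q S₀ / (V X) = 1990 × 970 / (540.0 × 3050) = 1.172 d⁻¹.

F/M ≈ 1.17 d⁻¹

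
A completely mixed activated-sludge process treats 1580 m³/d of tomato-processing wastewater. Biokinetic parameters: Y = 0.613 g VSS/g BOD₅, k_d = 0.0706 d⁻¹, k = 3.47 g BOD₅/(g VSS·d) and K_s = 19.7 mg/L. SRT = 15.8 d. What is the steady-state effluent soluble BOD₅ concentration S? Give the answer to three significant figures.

S ≈ 1.32 mg/L

From the Monod/SRT balance for a CMAS, S = K_s·(1+k_d θ_c)/[θ_c·(Y k − k_d) − 1] = 19.7 × (1 + 0.0706 × 15.8) / [15.8 × (0.613 × 3.47 − 0.0706) − 1] = 41.67 / 31.49 = 1.323 mg/L.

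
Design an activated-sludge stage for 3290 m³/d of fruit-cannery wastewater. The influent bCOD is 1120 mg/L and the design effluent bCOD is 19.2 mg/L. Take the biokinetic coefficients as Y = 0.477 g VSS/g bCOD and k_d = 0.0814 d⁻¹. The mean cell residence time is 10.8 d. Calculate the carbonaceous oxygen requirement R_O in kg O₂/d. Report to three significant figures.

R_O ≈ 2320 kg O₂/d

The observed yield is Y_obs = Y/(1 + k_d·θ_c) = 0.477 / (1 + 0.0814 × 10.8) = 0.477 / 1.879 = 0.2538 g VSS per g bCOD removed.
Mass of bCOD removed per day: Q(S₀ − S) = 3290 × 1101 g/m³ = 3622 kg/d.
P_X = Y_obs·Q·(S₀ − S) = 0.2538 × 3622 = 919.3 kg VSS/d.
R_O = Q·ΔS − 1.42 P_X = 3622 − 1305 = 2316 kg O₂/d.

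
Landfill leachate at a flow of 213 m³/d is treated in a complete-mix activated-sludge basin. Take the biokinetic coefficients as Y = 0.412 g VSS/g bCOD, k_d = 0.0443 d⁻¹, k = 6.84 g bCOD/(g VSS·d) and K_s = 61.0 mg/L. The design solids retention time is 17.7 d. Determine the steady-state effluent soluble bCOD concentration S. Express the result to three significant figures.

From the Monod/SRT balance for a CMAS, S = K_s·(1+k_d θ_c)/[θ_c·(Y k − k_d) − 1] = 61.0 × (1 + 0.0443 × 17.7) / [17.7 × (0.412 × 6.84 − 0.0443) − 1] = 108.8 / 48.10 = 2.263 mg/L.

S ≈ 2.26 mg/L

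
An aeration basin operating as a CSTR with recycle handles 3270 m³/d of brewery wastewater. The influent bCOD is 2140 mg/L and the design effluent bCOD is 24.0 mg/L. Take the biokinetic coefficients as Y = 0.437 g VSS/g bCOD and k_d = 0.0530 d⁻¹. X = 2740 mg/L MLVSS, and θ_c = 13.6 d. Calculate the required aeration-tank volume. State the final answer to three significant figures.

Steady-state biomass mass balance: V·X·(1 + k_d·θ_c) = Y·Q·(S₀ − S)·θ_c, so V = 0.437 × 3270 × (2140 − 24.0) × 13.6 / [2740 × (1 + 0.0530 × 13.6)] = 4.11×10^7 / 4715 = 8722 m³.

V ≈ 8720 m³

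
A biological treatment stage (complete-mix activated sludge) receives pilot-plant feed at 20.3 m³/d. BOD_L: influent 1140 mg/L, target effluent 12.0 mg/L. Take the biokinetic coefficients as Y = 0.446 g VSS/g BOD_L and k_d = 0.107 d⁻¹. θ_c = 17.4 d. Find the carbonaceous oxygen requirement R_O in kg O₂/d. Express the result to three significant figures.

Correct the yield for decay: Y_obs = Y/(1 + k_d θ_c) = 0.446 / (1 + 0.107 × 17.4) = 0.446 / 2.862 = 0.1558.
Substrate removed = Q·(S₀ − S) = 20.3 m³/d × (1140 − 12.0) g/m³ = 2.29×10^4 g/d = 22.90 kg/d.
P_X = Y_obs·Q·(S₀ − S) = 0.1558 × 22.90 = 3.569 kg VSS/d.
R_O = Q·(S₀ − S) − 1.42·P_X = 22.90 − 1.42 × 3.569 = 17.83 kg O₂/d.

R_O ≈ 17.8 kg O₂/d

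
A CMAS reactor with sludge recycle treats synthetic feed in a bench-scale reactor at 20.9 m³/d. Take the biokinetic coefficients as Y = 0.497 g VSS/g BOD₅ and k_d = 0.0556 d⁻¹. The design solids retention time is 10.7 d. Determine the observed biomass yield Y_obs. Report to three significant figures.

Y_obs ≈ 0.312 g VSS/g BOD₅

The observed yield is Y_obs = Y/(1 + k_d·θ_c) = 0.497 / (1 + 0.0556 × 10.7) = 0.497 / 1.595 = 0.3116 g VSS per g BOD₅ removed.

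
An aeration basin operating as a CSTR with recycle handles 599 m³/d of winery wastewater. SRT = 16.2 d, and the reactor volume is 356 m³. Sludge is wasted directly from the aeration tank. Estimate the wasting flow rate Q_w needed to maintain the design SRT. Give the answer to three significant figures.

With mixed-liquor wasting, θ_c = V/Q_w, so Q_w = V/θ_c = 356.0/16.2 = 21.98 m³/d.

Q_w ≈ 22.0 m³/d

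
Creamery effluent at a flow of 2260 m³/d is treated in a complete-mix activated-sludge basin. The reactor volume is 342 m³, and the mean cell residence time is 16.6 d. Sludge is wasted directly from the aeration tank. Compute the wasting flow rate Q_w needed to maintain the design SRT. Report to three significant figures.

Q_w ≈ 20.6 m³/d

Wasting from the aeration tank: Q_w = V / θ_c = 342.0 / 16.6 = 20.60 m³/d.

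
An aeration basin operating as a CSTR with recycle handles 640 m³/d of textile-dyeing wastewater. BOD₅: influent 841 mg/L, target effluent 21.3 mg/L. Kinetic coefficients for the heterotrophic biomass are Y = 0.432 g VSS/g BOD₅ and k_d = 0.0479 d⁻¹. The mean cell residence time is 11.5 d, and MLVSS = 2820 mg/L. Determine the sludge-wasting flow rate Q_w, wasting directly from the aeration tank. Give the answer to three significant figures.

Q_w ≈ 51.8 m³/d

From the SRT design equation V = Y Q (S₀−S) θ_c / [X (1 + k_d θ_c)] = 0.432 × 640 × (841 − 21.3) × 11.5 / [2820 × (1 + 0.0479 × 11.5)] = 2.61×10^6 / 4373 = 595.9 m³.
With mixed-liquor wasting, θ_c = V/Q_w, so Q_w = V/θ_c = 595.9/11.5 = 51.82 m³/d.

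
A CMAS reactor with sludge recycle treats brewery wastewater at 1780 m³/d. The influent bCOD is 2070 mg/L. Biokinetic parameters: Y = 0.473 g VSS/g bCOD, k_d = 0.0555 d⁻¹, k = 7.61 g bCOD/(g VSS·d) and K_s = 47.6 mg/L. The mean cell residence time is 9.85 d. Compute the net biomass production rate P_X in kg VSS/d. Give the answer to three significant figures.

For a completely mixed reactor with recycle the Lawrence–McCarty relation gives S = K_s·(1 + k_d·θ_c) / [θ_c·(Y·k − k_d) − 1] = 47.6 × (1 + 0.0555 × 9.85) / [9.85 × (0.473 × 7.61 − 0.0555) − 1] = 73.62 / 33.91 = 2.171 mg/L.
The observed yield is Y_obs = Y/(1 + k_d·θ_c) = 0.473 / (1 + 0.0555 × 9.85) = 0.473 / 1.547 = 0.3058 g VSS per g bCOD removed.
Q·(S₀ − S) = 1780 × (2070 − 2.17) × 10⁻³ = 3681 kg/d removed.
Net biomass production P_X = Y_obs × Q·(S₀ − S) = 0.3058 × 3681 = 1126 kg VSS/d.

P_X ≈ 1130 kg VSS/d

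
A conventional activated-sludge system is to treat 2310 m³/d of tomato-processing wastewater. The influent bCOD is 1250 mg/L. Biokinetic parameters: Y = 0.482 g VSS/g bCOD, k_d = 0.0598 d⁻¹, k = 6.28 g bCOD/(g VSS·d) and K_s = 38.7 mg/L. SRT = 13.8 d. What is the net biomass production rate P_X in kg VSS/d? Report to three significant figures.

For a completely mixed reactor with recycle the Lawrence–McCarty relation gives S = K_s·(1 + k_d·θ_c) / [θ_c·(Y·k − k_d) − 1] = 38.7 × (1 + 0.0598 × 13.8) / [13.8 × (0.482 × 6.28 − 0.0598) − 1] = 70.64 / 39.95 = 1.768 mg/L.
Y_obs = Y / (1 + k_d θ_c) = 0.482 / (1 + 0.0598 × 13.8) = 0.482 / 1.825 = 0.2641.
ΔS = 1250 − 1.77 = 1248 mg/L, so the substrate removal rate is 2310 × 1248/1000 = 2883 kg bCOD/d.
So the net sludge growth is P_X = 0.2641 × 2883 = 761.4 kg VSS/d.

P_X ≈ 761 kg VSS/d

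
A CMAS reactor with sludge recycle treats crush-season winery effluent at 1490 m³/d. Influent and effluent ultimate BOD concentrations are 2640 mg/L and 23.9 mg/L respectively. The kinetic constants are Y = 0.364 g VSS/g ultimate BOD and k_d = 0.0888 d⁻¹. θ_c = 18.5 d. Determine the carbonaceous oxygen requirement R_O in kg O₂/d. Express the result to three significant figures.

Y_obs = Y / (1 + k_d θ_c) = 0.364 / (1 + 0.0888 × 18.5) = 0.364 / 2.643 = 0.1377.
Mass of ultimate BOD removed per day: Q(S₀ − S) = 1490 × 2616 g/m³ = 3898 kg/d.
P_X = Y_obs·Q·(S₀ − S) = 0.1377 × 3898 = 536.9 kg VSS/d.
R_O = Q·(S₀ − S) − 1.42·P_X = 3898 − 1.42 × 536.9 = 3136 kg O₂/d.

R_O ≈ 3140 kg O₂/d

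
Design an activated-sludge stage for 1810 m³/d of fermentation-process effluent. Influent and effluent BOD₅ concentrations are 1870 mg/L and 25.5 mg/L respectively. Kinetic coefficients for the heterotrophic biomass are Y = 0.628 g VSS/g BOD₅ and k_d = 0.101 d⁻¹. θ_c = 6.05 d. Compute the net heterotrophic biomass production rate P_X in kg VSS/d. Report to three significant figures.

The observed yield is Y_obs = Y/(1 + k_d·θ_c) = 0.628 / (1 + 0.101 × 6.05) = 0.628 / 1.611 = 0.3898 g VSS per g BOD₅ removed.
Substrate removed = Q·(S₀ − S) = 1810 m³/d × (1870 − 25.5) g/m³ = 3.34×10^6 g/d = 3339 kg/d.
So the net sludge growth is P_X = 0.3898 × 3339 = 1301 kg VSS/d.

P_X ≈ 1300 kg VSS/d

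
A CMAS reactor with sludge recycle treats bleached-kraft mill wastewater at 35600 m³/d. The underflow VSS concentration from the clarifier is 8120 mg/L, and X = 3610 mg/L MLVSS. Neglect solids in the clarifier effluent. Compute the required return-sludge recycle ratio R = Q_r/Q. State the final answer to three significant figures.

Mass balance around the secondary clarifier (neglecting effluent solids): R = X / (X_r − X) = 3610 / (8120 − 3610) = 0.8004.

R ≈ 0.800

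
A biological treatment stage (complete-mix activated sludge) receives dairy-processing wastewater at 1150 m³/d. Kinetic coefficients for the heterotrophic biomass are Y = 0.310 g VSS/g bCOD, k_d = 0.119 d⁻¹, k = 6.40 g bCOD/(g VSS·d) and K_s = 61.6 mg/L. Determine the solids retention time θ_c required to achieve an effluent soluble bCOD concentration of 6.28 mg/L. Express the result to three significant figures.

From 1/θ_c = Y·k·S/(K_s + S) − k_d: Y·k·S/(K_s+S) = 0.310 × 6.40 × 6.28 / (61.6 + 6.28) = 0.1836 d⁻¹.
θ_c = 1/(μ − k_d) = 1/(0.1836 − 0.119) = 1/0.06455 = 15.49 d.

θ_c ≈ 15.5 d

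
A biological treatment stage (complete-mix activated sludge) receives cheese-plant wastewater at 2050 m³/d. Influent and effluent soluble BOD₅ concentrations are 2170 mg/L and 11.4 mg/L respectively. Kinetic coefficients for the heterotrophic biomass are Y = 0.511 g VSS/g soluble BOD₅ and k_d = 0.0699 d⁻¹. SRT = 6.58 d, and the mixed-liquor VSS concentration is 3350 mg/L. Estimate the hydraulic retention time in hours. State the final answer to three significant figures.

τ ≈ 35.6 h

From the SRT design equation V = Y Q (S₀−S) θ_c / [X (1 + k_d θ_c)] = 0.511 × 2050 × (2170 − 11.4) × 6.58 / [3350 × (1 + 0.0699 × 6.58)] = 1.49×10^7 / 4891 = 3042 m³.
τ = V/Q = 3042/2050 = 1.484 d, or 35.62 h.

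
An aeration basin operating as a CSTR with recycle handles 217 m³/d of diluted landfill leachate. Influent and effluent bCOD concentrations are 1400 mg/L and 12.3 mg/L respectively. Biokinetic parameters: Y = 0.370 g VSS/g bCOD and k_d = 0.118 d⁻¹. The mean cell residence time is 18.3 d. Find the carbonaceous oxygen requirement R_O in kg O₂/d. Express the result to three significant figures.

R_O ≈ 251 kg O₂/d

Y_obs = Y / (1 + k_d θ_c) = 0.370 / (1 + 0.118 × 18.3) = 0.370 / 3.159 = 0.1171.
Mass of bCOD removed per day: Q(S₀ − S) = 217 × 1388 g/m³ = 301.1 kg/d.
Net sludge production P_X = 0.1171 × 301.1 = 35.27 kg VSS/d.
Carbonaceous O₂ demand = substrate oxidised − cell-mass equivalent = 301.1 − 1.42 × 35.27 = 251.1 kg O₂/d.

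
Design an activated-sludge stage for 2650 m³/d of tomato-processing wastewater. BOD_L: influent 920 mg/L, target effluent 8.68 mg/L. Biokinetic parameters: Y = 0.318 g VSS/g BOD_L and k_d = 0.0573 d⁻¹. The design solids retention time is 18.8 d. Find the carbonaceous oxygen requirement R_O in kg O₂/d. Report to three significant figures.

Y_obs = Y / (1 + k_d θ_c) = 0.318 / (1 + 0.0573 × 18.8) = 0.318 / 2.077 = 0.1531.
ΔS = 920 − 8.68 = 911.3 mg/L, so the substrate removal rate is 2650 × 911.3/1000 = 2415 kg BOD_L/d.
P_X = Y_obs·Q·(S₀ − S) = 0.1531 × 2415 = 369.7 kg VSS/d.
Carbonaceous O₂ demand = substrate oxidised − cell-mass equivalent = 2415 − 1.42 × 369.7 = 1890 kg O₂/d.

R_O ≈ 1890 kg O₂/d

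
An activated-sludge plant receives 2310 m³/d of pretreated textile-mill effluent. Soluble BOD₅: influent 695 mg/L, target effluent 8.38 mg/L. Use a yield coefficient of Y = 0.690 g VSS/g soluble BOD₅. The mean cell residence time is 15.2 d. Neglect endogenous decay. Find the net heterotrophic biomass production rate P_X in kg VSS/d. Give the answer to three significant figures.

No decay correction is needed, so Y_obs = Y = 0.690.
Substrate removed = Q·(S₀ − S) = 2310 m³/d × (695 − 8.38) g/m³ = 1.59×10^6 g/d = 1586 kg/d.
P_X = Y_obs · Q(S₀ − S) = 0.6900 × 1586 = 1094 kg VSS/d.

P_X ≈ 1090 kg VSS/d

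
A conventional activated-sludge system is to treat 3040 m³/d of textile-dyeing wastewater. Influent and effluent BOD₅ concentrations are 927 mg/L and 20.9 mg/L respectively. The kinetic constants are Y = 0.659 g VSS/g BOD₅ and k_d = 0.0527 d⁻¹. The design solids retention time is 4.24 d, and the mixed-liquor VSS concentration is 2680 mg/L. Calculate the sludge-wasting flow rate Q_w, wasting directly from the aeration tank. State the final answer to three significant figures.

Steady-state biomass mass balance: V·X·(1 + k_d·θ_c) = Y·Q·(S₀ − S)·θ_c, so V = 0.659 × 3040 × (927 − 20.9) × 4.24 / [2680 × (1 + 0.0527 × 4.24)] = 7.7×10^6 / 3279 = 2347 m³.
With mixed-liquor wasting, θ_c = V/Q_w, so Q_w = V/θ_c = 2347/4.24 = 553.6 m³/d.

Q_w ≈ 554 m³/d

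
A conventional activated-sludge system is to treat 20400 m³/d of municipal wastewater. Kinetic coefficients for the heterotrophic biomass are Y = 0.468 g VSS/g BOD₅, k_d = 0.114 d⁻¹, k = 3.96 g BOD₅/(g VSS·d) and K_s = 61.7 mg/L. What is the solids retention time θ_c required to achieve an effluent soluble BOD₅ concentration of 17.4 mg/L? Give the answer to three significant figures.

θ_c ≈ 3.41 d

From 1/θ_c = Y·k·S/(K_s + S) − k_d: Y·k·S/(K_s+S) = 0.468 × 3.96 × 17.4 / (61.7 + 17.4) = 0.4077 d⁻¹.
1/θ_c = 0.4077 − 0.114 = 0.2937 d⁻¹, so θ_c = 3.405 d.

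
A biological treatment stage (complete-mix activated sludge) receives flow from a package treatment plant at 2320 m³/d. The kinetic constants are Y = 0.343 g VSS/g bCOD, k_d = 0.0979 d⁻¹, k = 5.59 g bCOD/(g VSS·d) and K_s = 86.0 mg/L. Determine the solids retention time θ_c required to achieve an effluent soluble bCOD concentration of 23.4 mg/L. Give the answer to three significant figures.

θ_c ≈ 3.20 d

Specific growth rate at S = 23.4 mg/L: μ = YkS/(K_s+S) = 0.343·5.59·23.4/(86.0+23.4) = 0.4101 d⁻¹.
Then 1/θ_c = μ − k_d = 0.4101 − 0.0979 = 0.3122 d⁻¹, giving θ_c = 3.203 d.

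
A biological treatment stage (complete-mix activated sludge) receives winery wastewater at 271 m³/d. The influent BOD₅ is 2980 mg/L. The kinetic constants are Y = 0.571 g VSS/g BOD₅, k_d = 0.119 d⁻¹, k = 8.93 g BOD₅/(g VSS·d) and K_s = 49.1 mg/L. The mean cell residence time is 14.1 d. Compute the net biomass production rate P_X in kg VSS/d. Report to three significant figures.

For a completely mixed reactor with recycle the Lawrence–McCarty relation gives S = K_s·(1 + k_d·θ_c) / [θ_c·(Y·k − k_d) − 1] = 49.1 × (1 + 0.119 × 14.1) / [14.1 × (0.571 × 8.93 − 0.119) − 1] = 131.5 / 69.22 = 1.900 mg/L.
Y_obs = Y / (1 + k_d θ_c) = 0.571 / (1 + 0.119 × 14.1) = 0.571 / 2.678 = 0.2132.
Mass of BOD₅ removed per day: Q(S₀ − S) = 271 × 2978 g/m³ = 807.1 kg/d.
So the net sludge growth is P_X = 0.2132 × 807.1 = 172.1 kg VSS/d.

P_X ≈ 172 kg VSS/d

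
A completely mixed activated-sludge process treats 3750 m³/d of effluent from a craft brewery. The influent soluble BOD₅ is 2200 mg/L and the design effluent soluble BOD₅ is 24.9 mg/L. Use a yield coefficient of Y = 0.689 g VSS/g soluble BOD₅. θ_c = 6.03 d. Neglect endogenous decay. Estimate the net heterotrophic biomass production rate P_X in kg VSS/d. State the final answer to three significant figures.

No decay correction is needed, so Y_obs = Y = 0.689.
ΔS = 2200 − 24.9 = 2175 mg/L, so the substrate removal rate is 3750 × 2175/1000 = 8157 kg soluble BOD₅/d.
So the net sludge growth is P_X = 0.6890 × 8157 = 5620 kg VSS/d.

P_X ≈ 5620 kg VSS/d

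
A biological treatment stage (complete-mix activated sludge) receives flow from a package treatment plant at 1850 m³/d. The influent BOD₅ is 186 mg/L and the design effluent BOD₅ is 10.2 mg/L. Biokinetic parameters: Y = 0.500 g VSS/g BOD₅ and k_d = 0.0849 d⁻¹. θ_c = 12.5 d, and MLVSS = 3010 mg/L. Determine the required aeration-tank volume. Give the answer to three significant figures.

Steady-state biomass mass balance: V·X·(1 + k_d·θ_c) = Y·Q·(S₀ − S)·θ_c, so V = 0.500 × 1850 × (186 − 10.2) × 12.5 / [3010 × (1 + 0.0849 × 12.5)] = 2.03×10^6 / 6204 = 327.6 m³.

V ≈ 328 m³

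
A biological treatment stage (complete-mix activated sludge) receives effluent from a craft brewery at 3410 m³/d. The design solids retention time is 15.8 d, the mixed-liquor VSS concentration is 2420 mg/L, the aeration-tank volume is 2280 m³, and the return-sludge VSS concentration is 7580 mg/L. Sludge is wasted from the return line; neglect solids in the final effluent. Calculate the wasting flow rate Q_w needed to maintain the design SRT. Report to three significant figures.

Q_w ≈ 46.1 m³/d

θ_c = V·X/(Q_w·X_r) when wasting from the recycle, so Q_w = V·X/(θ_c·X_r) = 2280 × 2420 / (15.8 × 7580) = 46.07 m³/d.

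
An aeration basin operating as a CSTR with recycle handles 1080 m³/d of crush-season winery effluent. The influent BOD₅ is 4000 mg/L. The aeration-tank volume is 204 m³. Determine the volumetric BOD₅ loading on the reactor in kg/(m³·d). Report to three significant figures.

L_v ≈ 21.2 kg BOD₅/(m³·d)

L_v = Q S₀ / V = 1080 × 4000 × 10⁻³ / 204.0 = 21.18 kg/(m³·d).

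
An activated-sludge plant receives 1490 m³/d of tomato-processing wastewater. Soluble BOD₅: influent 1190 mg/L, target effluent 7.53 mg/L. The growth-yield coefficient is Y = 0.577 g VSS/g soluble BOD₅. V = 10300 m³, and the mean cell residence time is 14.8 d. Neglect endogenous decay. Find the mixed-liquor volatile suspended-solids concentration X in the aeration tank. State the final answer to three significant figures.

X ≈ 1460 mg/L

From V·X = Y·Q·(S₀ − S)·θ_c (decay neglected): X = 0.577 × 1490 × (1190 − 7.53) × 14.8 / 10300 = 1461 mg/L.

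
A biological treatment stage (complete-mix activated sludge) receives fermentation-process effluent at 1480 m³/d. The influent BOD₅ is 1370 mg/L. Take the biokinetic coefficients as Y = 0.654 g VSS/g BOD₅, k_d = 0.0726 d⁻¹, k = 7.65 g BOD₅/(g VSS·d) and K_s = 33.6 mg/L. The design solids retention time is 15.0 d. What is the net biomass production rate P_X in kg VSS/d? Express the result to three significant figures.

P_X ≈ 634 kg VSS/d

For a completely mixed reactor with recycle the Lawrence–McCarty relation gives S = K_s·(1 + k_d·θ_c) / [θ_c·(Y·k − k_d) − 1] = 33.6 × (1 + 0.0726 × 15.0) / [15.0 × (0.654 × 7.65 − 0.0726) − 1] = 70.19 / 72.96 = 0.9621 mg/L.
Correct the yield for decay: Y_obs = Y/(1 + k_d θ_c) = 0.654 / (1 + 0.0726 × 15.0) = 0.654 / 2.089 = 0.3131.
Mass of BOD₅ removed per day: Q(S₀ − S) = 1480 × 1369 g/m³ = 2026 kg/d.
P_X = Y_obs · Q(S₀ − S) = 0.3131 × 2026 = 634.3 kg VSS/d.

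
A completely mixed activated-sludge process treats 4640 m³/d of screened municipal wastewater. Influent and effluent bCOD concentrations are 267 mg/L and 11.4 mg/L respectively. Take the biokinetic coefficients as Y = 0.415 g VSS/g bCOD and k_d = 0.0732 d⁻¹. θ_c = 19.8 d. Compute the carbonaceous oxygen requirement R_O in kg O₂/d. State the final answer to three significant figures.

The observed yield is Y_obs = Y/(1 + k_d·θ_c) = 0.415 / (1 + 0.0732 × 19.8) = 0.415 / 2.449 = 0.1694 g VSS per g bCOD removed.
Mass of bCOD removed per day: Q(S₀ − S) = 4640 × 255.6 g/m³ = 1186 kg/d.
Biomass synthesised: P_X = Y_obs × 1186 = 200.9 kg VSS/d.
R_O = Q·(S₀ − S) − 1.42·P_X = 1186 − 1.42 × 200.9 = 900.6 kg O₂/d.

R_O ≈ 901 kg O₂/d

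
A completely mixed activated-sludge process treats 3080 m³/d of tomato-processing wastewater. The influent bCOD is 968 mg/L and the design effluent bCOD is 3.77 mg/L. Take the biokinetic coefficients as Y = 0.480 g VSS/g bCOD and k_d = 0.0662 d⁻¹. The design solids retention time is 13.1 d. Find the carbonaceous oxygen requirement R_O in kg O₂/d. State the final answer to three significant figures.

Observed yield with endogenous decay: Y_obs = Y / (1 + k_d·θ_c) = 0.480 / (1 + 0.0662 × 13.1) = 0.480 / 1.867 = 0.2571 g VSS/g bCOD.
ΔS = 968 − 3.77 = 964.2 mg/L, so the substrate removal rate is 3080 × 964.2/1000 = 2970 kg bCOD/d.
P_X = Y_obs·Q·(S₀ − S) = 0.2571 × 2970 = 763.4 kg VSS/d.
R_O = Q·(S₀ − S) − 1.42·P_X = 2970 − 1.42 × 763.4 = 1886 kg O₂/d.

R_O ≈ 1890 kg O₂/d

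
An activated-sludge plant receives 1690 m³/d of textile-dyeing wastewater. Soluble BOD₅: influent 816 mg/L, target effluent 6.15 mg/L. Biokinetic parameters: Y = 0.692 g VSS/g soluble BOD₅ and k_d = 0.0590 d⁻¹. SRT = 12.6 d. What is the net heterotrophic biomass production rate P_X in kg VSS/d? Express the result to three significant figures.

Y_obs = Y / (1 + k_d θ_c) = 0.692 / (1 + 0.0590 × 12.6) = 0.692 / 1.743 = 0.3969.
ΔS = 816 − 6.15 = 809.9 mg/L, so the substrate removal rate is 1690 × 809.9/1000 = 1369 kg soluble BOD₅/d.
P_X = Y_obs · Q(S₀ − S) = 0.3969 × 1369 = 543.3 kg VSS/d.

P_X ≈ 543 kg VSS/d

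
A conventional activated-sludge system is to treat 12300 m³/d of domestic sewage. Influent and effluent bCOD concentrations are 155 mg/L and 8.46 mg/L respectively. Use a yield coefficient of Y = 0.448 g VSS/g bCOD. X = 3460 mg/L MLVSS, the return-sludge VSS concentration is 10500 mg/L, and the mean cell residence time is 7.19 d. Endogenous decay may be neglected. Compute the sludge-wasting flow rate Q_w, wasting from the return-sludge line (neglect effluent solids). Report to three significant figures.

Q_w ≈ 76.9 m³/d

Biomass mass balance (decay neglected): V·X = Y·Q·(S₀ − S)·θ_c, so V = 0.448 × 12300 × (155 − 8.46) × 7.19 / 3460 = 1678 m³.
Wasting from the return line (neglecting effluent solids): Q_w = V·X / (θ_c·X_r) = 1678 × 3460 / (7.19 × 10500) = 76.90 m³/d.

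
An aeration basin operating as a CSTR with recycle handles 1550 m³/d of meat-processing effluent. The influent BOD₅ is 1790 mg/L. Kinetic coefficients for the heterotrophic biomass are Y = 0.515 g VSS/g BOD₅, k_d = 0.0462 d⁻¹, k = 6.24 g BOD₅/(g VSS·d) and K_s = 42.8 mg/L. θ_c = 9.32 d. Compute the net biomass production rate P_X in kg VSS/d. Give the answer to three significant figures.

Effluent substrate depends only on kinetics and SRT: S = K_s(1 + k_d θ_c) / [θ_c(Yk − k_d) − 1] = 42.8 × (1 + 0.0462 × 9.32) / [9.32 × (0.515 × 6.24 − 0.0462) − 1] = 61.23 / 28.52 = 2.147 mg/L.
Correct the yield for decay: Y_obs = Y/(1 + k_d θ_c) = 0.515 / (1 + 0.0462 × 9.32) = 0.515 / 1.431 = 0.3600.
Q·(S₀ − S) = 1550 × (1790 − 2.15) × 10⁻³ = 2771 kg/d removed.
Net biomass production P_X = Y_obs × Q·(S₀ − S) = 0.3600 × 2771 = 997.6 kg VSS/d.

P_X ≈ 998 kg VSS/d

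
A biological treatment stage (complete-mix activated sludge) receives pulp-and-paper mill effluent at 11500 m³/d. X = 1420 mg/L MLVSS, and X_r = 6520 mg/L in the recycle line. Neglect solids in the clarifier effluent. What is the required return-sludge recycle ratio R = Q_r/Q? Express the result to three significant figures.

R ≈ 0.278

Mass balance around the secondary clarifier (neglecting effluent solids): R = X / (X_r − X) = 1420 / (6520 − 1420) = 0.2784.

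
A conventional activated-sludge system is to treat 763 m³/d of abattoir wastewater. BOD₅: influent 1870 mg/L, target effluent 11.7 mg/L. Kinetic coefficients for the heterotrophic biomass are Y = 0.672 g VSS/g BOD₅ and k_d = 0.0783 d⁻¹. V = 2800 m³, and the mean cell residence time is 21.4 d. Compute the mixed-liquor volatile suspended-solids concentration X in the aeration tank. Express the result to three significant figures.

X ≈ 2720 mg/L

Solving the biomass balance for X: X = Y Q (S₀−S) θ_c / [V (1+k_d θ_c)] = 0.672 × 763 × (1870 − 11.7) × 21.4 / [2800 × (1 + 0.0783 × 21.4)] = 2722 mg/L.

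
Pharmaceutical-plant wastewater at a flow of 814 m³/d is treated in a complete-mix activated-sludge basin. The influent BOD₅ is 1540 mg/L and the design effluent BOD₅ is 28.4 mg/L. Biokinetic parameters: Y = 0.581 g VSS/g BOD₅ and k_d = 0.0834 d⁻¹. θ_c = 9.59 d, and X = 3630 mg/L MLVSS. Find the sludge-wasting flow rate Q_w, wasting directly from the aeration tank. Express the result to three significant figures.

Steady-state biomass mass balance: V·X·(1 + k_d·θ_c) = Y·Q·(S₀ − S)·θ_c, so V = 0.581 × 814 × (1540 − 28.4) × 9.59 / [3630 × (1 + 0.0834 × 9.59)] = 6.86×10^6 / 6533 = 1049 m³.
Wasting from the aeration tank: Q_w = V / θ_c = 1049 / 9.59 = 109.4 m³/d.

Q_w ≈ 109 m³/d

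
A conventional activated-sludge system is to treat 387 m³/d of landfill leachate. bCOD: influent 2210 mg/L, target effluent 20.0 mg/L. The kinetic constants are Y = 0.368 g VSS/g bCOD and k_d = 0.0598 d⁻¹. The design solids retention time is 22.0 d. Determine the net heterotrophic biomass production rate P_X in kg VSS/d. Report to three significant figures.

P_X ≈ 135 kg VSS/d

Observed yield with endogenous decay: Y_obs = Y / (1 + k_d·θ_c) = 0.368 / (1 + 0.0598 × 22.0) = 0.368 / 2.316 = 0.1589 g VSS/g bCOD.
Substrate removed = Q·(S₀ − S) = 387 m³/d × (2210 − 20.0) g/m³ = 8.48×10^5 g/d = 847.5 kg/d.
Net biomass production P_X = Y_obs × Q·(S₀ − S) = 0.1589 × 847.5 = 134.7 kg VSS/d.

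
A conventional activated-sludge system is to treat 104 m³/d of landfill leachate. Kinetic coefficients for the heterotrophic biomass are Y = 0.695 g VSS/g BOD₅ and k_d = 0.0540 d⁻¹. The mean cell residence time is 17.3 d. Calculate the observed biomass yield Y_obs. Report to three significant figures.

Y_obs = Y / (1 + k_d θ_c) = 0.695 / (1 + 0.0540 × 17.3) = 0.695 / 1.934 = 0.3593.

Y_obs ≈ 0.359 g VSS/g BOD₅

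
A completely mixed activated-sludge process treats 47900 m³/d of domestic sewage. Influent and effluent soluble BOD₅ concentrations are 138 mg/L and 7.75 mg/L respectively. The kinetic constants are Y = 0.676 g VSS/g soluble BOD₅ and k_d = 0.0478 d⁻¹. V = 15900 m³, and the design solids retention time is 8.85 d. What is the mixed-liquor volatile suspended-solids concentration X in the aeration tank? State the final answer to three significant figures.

Solving the biomass balance for X: X = Y Q (S₀−S) θ_c / [V (1+k_d θ_c)] = 0.676 × 47900 × (138 − 7.75) × 8.85 / [15900 × (1 + 0.0478 × 8.85)] = 1650 mg/L.

X ≈ 1650 mg/L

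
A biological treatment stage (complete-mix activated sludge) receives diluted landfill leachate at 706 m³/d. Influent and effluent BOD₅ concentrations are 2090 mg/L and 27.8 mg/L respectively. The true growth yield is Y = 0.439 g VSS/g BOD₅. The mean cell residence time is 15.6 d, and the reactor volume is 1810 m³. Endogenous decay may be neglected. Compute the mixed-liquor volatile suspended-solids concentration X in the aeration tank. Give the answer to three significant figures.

X ≈ 5510 mg/L

From V·X = Y·Q·(S₀ − S)·θ_c (decay neglected): X = 0.439 × 706 × (2090 − 27.8) × 15.6 / 1810 = 5509 mg/L.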